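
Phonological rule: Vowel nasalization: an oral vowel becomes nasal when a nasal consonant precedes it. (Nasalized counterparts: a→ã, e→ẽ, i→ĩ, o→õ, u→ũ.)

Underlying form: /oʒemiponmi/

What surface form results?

[oʒemĩponmĩ]

/i/ after nasal /m/ → [ĩ]
/i/ after nasal /m/ → [ĩ]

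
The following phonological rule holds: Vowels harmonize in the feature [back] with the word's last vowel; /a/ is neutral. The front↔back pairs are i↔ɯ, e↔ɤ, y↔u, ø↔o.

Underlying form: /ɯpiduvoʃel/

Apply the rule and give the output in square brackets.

[ipidyvøʃel]

/ɯ/ harmonizes with /e/ ([-back]) → [i]
/u/ harmonizes with /e/ ([-back]) → [y]
/o/ harmonizes with /e/ ([-back]) → [ø]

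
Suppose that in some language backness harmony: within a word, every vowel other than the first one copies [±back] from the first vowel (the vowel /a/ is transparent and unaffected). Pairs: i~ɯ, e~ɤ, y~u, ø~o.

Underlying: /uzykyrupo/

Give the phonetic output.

/y/ harmonizes with /u/ ([+back]) → [u]
/y/ harmonizes with /u/ ([+back]) → [u]

[uzukurupo]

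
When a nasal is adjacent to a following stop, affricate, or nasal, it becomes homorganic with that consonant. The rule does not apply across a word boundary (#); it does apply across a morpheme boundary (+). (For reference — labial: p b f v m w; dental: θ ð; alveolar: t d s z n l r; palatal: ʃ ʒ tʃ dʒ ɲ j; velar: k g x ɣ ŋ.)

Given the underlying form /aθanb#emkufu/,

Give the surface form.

[aθamb#eŋkufu]

/n/ before /b/ (labial) → [m]
/m/ before /k/ (velar) → [ŋ]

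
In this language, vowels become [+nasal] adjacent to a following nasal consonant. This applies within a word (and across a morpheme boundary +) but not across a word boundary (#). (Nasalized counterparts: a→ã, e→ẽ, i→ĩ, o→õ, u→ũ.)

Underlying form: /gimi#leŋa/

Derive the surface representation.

/i/ before nasal /m/ → [ĩ]
/e/ before nasal /ŋ/ → [ẽ]

[gĩmi#lẽŋa]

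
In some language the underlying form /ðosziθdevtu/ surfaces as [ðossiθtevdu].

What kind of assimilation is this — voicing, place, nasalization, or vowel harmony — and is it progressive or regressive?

voicing assimilation, progressive

/z/→[s] /d/→[t] /t/→[d].
Each target copies a feature from the preceding segment, so the direction is progressive.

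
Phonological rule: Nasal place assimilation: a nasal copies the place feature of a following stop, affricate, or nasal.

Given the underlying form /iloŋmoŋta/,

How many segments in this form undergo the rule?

2

/ŋ/ before /m/ (labial) → [m]
/ŋ/ before /t/ (alveolar) → [n]
2 segments change.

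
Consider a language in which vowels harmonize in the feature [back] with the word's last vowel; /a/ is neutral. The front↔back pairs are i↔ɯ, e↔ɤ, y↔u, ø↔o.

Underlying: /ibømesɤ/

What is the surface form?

[ɯbomɤsɤ]

/i/ harmonizes with /ɤ/ ([+back]) → [ɯ]
/ø/ harmonizes with /ɤ/ ([+back]) → [o]
/e/ harmonizes with /ɤ/ ([+back]) → [ɤ]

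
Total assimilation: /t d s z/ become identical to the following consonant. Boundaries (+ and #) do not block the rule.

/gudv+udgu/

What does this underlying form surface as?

/d/ before /v/ → [v] (total assimilation)
/d/ before /g/ → [g] (total assimilation)

[guvv+uggu]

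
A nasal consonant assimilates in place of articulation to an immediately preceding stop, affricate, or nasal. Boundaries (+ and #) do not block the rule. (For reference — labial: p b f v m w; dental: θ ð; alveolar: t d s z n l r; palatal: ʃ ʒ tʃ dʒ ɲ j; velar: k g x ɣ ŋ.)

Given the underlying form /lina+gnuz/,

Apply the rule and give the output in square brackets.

/n/ after /g/ (velar) → [ŋ]

[lina+gŋuz]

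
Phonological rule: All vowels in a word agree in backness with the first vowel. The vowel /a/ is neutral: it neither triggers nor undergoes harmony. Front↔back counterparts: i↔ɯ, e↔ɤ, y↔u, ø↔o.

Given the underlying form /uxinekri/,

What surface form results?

[uxɯnɤkrɯ]

/i/ harmonizes with /u/ ([+back]) → [ɯ]
/e/ harmonizes with /u/ ([+back]) → [ɤ]
/i/ harmonizes with /u/ ([+back]) → [ɯ]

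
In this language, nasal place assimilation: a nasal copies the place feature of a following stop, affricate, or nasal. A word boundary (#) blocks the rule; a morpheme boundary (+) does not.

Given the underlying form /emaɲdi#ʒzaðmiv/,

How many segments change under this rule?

1

/ɲ/ before /d/ (alveolar) → [n]
1 segment changes.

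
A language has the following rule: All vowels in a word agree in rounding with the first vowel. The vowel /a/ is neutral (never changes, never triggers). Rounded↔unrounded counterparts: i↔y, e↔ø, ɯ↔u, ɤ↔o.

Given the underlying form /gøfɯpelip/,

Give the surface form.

[gøfupølyp]

/ɯ/ harmonizes with /ø/ ([+round]) → [u]
/e/ harmonizes with /ø/ ([+round]) → [ø]
/i/ harmonizes with /ø/ ([+round]) → [y]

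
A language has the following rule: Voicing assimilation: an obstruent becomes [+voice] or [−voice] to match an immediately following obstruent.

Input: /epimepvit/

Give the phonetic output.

/p/ before /v/ (voiced) → [b]

[epimebvit]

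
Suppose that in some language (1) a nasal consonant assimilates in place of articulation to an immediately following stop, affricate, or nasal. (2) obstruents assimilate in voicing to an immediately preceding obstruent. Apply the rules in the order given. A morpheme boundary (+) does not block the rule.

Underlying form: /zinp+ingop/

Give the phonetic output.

[zimp+iŋgop]

Rule 1: /n/ before /p/ (labial) → [m]
Rule 1: /n/ before /g/ (velar) → [ŋ]
After rule 1: zimp+iŋgop
Rule 2: no segment meets the rule's conditions; no change.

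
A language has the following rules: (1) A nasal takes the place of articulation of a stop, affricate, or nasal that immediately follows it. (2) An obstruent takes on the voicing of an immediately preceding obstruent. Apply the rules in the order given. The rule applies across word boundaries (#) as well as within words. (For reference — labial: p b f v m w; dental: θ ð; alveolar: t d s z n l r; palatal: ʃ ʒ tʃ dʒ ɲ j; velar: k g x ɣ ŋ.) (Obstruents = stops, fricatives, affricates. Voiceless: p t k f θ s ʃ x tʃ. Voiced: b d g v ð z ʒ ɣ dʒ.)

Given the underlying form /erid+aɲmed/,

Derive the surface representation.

Rule 1: /ɲ/ before /m/ (labial) → [m]
After rule 1: erid+ammed
Rule 2: no segment meets the rule's conditions; no change.

[erid+ammed]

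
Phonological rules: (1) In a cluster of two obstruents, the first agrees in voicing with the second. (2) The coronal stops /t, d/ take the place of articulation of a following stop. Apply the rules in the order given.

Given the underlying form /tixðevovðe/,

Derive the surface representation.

Rule 1: /x/ before /ð/ (voiced) → [ɣ]
After rule 1: tiɣðevovðe
Rule 2: no segment meets the rule's conditions; no change.

[tiɣðevovðe]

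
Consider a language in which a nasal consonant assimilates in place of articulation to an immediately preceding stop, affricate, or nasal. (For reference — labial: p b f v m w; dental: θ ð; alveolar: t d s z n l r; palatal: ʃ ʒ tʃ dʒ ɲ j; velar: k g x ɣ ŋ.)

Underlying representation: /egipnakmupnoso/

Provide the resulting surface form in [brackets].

/n/ after /p/ (labial) → [m]
/m/ after /k/ (velar) → [ŋ]
/n/ after /p/ (labial) → [m]

[egipmakŋupmoso]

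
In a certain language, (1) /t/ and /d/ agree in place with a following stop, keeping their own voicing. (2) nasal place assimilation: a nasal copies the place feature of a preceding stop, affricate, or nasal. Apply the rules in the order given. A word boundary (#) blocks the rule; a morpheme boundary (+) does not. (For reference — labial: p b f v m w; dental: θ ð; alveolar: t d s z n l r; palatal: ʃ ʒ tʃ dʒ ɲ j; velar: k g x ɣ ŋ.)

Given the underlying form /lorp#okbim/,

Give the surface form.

[lorp#okbim]

Rule 1: no segment meets the rule's conditions; no change.
After rule 1: lorp#okbim
Rule 2: no segment meets the rule's conditions; no change.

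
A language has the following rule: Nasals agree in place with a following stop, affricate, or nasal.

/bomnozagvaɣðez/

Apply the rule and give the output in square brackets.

/m/ before /n/ (alveolar) → [n]

[bonnozagvaɣðez]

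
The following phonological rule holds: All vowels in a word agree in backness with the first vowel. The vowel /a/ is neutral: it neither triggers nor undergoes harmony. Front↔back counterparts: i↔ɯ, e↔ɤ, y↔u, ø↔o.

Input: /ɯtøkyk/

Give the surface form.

[ɯtokuk]

/ø/ harmonizes with /ɯ/ ([+back]) → [o]
/y/ harmonizes with /ɯ/ ([+back]) → [u]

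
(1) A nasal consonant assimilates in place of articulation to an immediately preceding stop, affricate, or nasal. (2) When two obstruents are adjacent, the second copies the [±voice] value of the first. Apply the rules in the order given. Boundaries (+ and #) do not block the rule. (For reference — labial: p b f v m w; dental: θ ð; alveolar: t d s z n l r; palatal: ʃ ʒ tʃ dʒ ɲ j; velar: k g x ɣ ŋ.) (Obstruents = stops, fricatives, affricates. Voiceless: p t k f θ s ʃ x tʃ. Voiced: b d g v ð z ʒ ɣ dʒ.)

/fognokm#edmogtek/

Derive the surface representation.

[fogŋokŋ#ednogdek]

Rule 1: /n/ after /g/ (velar) → [ŋ]
Rule 1: /m/ after /k/ (velar) → [ŋ]
Rule 1: /m/ after /d/ (alveolar) → [n]
After rule 1: fogŋokŋ#ednogtek
Rule 2: /t/ after /g/ (voiced) → [d]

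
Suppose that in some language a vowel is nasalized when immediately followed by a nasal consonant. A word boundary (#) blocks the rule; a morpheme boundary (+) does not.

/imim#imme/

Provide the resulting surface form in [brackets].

[ĩmĩm#ĩmme]

/i/ before nasal /m/ → [ĩ]
/i/ before nasal /m/ → [ĩ]
/i/ before nasal /m/ → [ĩ]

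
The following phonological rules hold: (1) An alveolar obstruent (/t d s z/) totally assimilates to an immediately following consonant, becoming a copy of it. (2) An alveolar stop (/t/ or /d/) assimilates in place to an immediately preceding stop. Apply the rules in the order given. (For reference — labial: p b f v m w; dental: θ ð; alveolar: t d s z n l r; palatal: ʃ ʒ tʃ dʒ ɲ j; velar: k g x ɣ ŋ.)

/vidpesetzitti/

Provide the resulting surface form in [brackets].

[vippesezzitti]

Rule 1: /d/ before /p/ → [p] (total assimilation)
Rule 1: /t/ before /z/ → [z] (total assimilation)
After rule 1: vippesezzitti
Rule 2: no segment meets the rule's conditions; no change.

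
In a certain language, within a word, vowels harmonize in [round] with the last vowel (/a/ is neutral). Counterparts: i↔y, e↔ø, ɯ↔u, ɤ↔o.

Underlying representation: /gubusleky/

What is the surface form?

/e/ harmonizes with /y/ ([+round]) → [ø]

[gubusløky]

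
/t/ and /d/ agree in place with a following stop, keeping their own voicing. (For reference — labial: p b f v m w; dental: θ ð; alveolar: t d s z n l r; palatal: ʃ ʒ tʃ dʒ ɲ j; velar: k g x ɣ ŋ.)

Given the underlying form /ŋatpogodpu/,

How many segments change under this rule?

/t/ before /p/ (labial) → [p]
/d/ before /p/ (labial) → [b]
2 segments change.

2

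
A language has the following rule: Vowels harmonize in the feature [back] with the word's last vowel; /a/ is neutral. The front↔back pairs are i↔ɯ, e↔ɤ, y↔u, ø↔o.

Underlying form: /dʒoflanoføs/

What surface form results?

/o/ harmonizes with /ø/ ([-back]) → [ø]
/o/ harmonizes with /ø/ ([-back]) → [ø]

[dʒøflanøføs]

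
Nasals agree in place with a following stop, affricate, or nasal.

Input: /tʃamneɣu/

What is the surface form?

[tʃanneɣu]

/m/ before /n/ (alveolar) → [n]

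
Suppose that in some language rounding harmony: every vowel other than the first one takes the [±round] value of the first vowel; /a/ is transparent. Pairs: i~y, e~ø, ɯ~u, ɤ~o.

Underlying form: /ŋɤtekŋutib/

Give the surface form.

[ŋɤtekŋɯtib]

/u/ harmonizes with /ɤ/ ([-round]) → [ɯ]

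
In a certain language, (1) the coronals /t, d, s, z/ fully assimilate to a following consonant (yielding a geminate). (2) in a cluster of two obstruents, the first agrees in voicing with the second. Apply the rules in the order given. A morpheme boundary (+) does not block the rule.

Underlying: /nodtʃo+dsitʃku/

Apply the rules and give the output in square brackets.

Rule 1: /d/ before /tʃ/ → [tʃ] (total assimilation)
Rule 1: /d/ before /s/ → [s] (total assimilation)
After rule 1: notʃtʃo+ssitʃku
Rule 2: no segment meets the rule's conditions; no change.

[notʃtʃo+ssitʃku]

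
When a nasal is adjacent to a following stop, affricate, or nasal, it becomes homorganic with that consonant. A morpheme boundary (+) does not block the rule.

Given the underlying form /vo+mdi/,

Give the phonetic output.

[vo+ndi]

/m/ before /d/ (alveolar) → [n]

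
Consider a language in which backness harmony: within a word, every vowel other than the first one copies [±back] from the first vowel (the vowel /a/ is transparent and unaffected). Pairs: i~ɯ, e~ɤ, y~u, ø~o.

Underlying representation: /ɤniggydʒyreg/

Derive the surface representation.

/i/ harmonizes with /ɤ/ ([+back]) → [ɯ]
/y/ harmonizes with /ɤ/ ([+back]) → [u]
/y/ harmonizes with /ɤ/ ([+back]) → [u]
/e/ harmonizes with /ɤ/ ([+back]) → [ɤ]

[ɤnɯggudʒurɤg]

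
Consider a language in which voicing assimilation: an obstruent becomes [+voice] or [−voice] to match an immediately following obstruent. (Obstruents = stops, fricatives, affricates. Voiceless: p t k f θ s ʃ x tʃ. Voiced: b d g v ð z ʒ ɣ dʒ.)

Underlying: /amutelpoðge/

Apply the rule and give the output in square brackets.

[amutelpoðge]

no segment meets the rule's conditions; no change.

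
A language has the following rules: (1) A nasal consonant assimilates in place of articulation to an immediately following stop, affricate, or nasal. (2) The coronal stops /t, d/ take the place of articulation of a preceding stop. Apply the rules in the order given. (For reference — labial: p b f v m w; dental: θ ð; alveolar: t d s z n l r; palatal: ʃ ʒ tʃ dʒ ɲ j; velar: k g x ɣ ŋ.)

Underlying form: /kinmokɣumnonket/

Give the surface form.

[kimmokɣunnoŋket]

Rule 1: /n/ before /m/ (labial) → [m]
Rule 1: /m/ before /n/ (alveolar) → [n]
Rule 1: /n/ before /k/ (velar) → [ŋ]
After rule 1: kimmokɣunnoŋket
Rule 2: no segment meets the rule's conditions; no change.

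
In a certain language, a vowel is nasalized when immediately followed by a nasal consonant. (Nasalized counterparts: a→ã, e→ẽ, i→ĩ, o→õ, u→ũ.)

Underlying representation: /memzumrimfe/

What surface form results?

/e/ before nasal /m/ → [ẽ]
/u/ before nasal /m/ → [ũ]
/i/ before nasal /m/ → [ĩ]

[mẽmzũmrĩmfe]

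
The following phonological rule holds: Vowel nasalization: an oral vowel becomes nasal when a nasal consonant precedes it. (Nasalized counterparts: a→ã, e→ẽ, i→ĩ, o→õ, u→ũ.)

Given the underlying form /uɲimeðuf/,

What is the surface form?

/i/ after nasal /ɲ/ → [ĩ]
/e/ after nasal /m/ → [ẽ]

[uɲĩmẽðuf]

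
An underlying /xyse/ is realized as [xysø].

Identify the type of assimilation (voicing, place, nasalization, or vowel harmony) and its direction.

/e/→[ø].
Vowels agree with the first vowel, so the harmony is progressive.

vowel harmony, progressive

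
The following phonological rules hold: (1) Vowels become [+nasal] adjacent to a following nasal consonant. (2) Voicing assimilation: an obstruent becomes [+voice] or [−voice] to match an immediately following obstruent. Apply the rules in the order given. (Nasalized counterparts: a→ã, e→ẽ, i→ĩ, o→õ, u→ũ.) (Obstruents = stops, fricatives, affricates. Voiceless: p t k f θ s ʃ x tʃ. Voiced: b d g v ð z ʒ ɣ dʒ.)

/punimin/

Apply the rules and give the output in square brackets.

Rule 1: /u/ before nasal /n/ → [ũ]
Rule 1: /i/ before nasal /m/ → [ĩ]
Rule 1: /i/ before nasal /n/ → [ĩ]
After rule 1: pũnĩmĩn
Rule 2: no segment meets the rule's conditions; no change.

[pũnĩmĩn]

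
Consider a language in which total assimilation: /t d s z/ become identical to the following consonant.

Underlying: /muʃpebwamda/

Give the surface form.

[muʃpebwamda]

no segment meets the rule's conditions; no change.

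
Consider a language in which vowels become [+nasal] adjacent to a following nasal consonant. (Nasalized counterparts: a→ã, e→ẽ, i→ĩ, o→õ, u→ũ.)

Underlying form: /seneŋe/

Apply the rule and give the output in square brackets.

[sẽnẽŋe]

/e/ before nasal /n/ → [ẽ]
/e/ before nasal /ŋ/ → [ẽ]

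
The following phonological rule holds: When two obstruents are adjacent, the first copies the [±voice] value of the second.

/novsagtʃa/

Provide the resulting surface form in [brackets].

[nofsaktʃa]

/v/ before /s/ (voiceless) → [f]
/g/ before /tʃ/ (voiceless) → [k]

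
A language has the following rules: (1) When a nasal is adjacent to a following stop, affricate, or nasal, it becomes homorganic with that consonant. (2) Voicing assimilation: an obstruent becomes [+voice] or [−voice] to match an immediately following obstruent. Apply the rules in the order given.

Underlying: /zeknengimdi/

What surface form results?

[zekneŋgindi]

Rule 1: /n/ before /g/ (velar) → [ŋ]
Rule 1: /m/ before /d/ (alveolar) → [n]
After rule 1: zekneŋgindi
Rule 2: no segment meets the rule's conditions; no change.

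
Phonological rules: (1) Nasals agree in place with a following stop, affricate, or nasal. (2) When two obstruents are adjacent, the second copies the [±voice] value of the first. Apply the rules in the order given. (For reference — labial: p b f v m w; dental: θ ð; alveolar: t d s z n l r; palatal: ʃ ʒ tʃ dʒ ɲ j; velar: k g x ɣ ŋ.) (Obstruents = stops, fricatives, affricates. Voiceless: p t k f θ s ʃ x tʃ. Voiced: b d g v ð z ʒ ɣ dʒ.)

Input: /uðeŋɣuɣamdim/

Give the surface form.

[uðeŋɣuɣandim]

Rule 1: /m/ before /d/ (alveolar) → [n]
After rule 1: uðeŋɣuɣandim
Rule 2: no segment meets the rule's conditions; no change.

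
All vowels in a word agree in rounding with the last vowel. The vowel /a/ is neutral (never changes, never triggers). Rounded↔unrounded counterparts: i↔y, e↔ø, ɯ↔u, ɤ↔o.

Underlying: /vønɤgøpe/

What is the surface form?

/ø/ harmonizes with /e/ ([-round]) → [e]
/ø/ harmonizes with /e/ ([-round]) → [e]

[venɤgepe]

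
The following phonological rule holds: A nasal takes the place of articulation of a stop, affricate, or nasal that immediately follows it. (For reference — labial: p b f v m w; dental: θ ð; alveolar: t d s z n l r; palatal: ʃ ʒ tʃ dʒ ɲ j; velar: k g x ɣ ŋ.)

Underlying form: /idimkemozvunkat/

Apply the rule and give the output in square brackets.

/m/ before /k/ (velar) → [ŋ]
/n/ before /k/ (velar) → [ŋ]

[idiŋkemozvuŋkat]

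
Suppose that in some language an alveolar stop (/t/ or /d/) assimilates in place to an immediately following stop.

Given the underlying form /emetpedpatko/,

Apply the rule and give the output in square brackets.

[emeppebpakko]

/t/ before /p/ (labial) → [p]
/d/ before /p/ (labial) → [b]
/t/ before /k/ (velar) → [k]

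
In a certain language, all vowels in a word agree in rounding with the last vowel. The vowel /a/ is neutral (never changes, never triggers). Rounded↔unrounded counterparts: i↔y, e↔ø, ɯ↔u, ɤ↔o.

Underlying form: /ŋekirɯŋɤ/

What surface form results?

no segment meets the rule's conditions; no change.

[ŋekirɯŋɤ]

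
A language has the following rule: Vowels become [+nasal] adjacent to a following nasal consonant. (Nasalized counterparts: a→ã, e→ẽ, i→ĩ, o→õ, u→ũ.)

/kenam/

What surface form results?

[kẽnãm]

/e/ before nasal /n/ → [ẽ]
/a/ before nasal /m/ → [ã]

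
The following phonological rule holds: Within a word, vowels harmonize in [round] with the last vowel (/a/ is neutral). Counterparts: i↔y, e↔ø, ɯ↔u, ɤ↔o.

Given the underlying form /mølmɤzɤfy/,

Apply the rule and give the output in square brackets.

[mølmozofy]

/ɤ/ harmonizes with /y/ ([+round]) → [o]
/ɤ/ harmonizes with /y/ ([+round]) → [o]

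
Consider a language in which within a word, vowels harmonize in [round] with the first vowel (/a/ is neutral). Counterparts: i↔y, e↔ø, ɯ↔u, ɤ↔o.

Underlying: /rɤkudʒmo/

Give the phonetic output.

[rɤkɯdʒmɤ]

/u/ harmonizes with /ɤ/ ([-round]) → [ɯ]
/o/ harmonizes with /ɤ/ ([-round]) → [ɤ]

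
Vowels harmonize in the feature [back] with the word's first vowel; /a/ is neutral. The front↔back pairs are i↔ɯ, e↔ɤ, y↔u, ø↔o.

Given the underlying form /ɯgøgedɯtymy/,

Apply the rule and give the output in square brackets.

/ø/ harmonizes with /ɯ/ ([+back]) → [o]
/e/ harmonizes with /ɯ/ ([+back]) → [ɤ]
/y/ harmonizes with /ɯ/ ([+back]) → [u]
/y/ harmonizes with /ɯ/ ([+back]) → [u]

[ɯgogɤdɯtumu]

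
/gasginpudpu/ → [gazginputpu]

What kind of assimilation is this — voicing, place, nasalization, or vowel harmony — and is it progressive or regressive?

voicing assimilation, regressive

/s/→[z] /d/→[t].
Each target copies a feature from the following segment, so the direction is regressive.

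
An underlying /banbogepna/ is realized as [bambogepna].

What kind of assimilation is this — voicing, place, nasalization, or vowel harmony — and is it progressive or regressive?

place assimilation, regressive

/n/→[m].
Each target copies a feature from the following segment, so the direction is regressive.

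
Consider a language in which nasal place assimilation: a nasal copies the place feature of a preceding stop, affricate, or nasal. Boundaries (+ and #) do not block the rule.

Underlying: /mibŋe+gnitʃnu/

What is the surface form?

[mibme+gŋitʃɲu]

/ŋ/ after /b/ (labial) → [m]
/n/ after /g/ (velar) → [ŋ]
/n/ after /tʃ/ (palatal) → [ɲ]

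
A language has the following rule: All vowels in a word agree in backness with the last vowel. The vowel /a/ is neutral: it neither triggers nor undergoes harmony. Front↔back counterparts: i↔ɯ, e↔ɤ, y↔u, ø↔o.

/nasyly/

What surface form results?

no segment meets the rule's conditions; no change.

[nasyly]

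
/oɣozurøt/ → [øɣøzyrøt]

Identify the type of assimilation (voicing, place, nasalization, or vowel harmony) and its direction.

/o/→[ø] /o/→[ø] /u/→[y].
Vowels agree with the last vowel, so the harmony is regressive.

vowel harmony, regressive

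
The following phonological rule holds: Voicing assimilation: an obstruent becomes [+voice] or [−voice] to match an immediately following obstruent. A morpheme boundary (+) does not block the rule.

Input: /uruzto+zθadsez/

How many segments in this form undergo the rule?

3

/z/ before /t/ (voiceless) → [s]
/z/ before /θ/ (voiceless) → [s]
/d/ before /s/ (voiceless) → [t]
3 segments change.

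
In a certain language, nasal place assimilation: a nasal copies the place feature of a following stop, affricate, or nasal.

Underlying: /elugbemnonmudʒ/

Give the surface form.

[elugbennommudʒ]

/m/ before /n/ (alveolar) → [n]
/n/ before /m/ (labial) → [m]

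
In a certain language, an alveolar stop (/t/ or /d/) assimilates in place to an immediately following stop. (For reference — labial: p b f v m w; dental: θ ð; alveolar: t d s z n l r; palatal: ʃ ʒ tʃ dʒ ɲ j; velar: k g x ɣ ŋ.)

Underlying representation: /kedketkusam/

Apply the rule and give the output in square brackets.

[kegkekkusam]

/d/ before /k/ (velar) → [g]
/t/ before /k/ (velar) → [k]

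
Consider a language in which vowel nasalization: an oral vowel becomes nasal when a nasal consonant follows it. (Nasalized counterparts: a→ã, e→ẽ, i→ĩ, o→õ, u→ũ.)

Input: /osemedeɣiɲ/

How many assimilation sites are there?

/e/ before nasal /m/ → [ẽ]
/i/ before nasal /ɲ/ → [ĩ]
2 segments change.

2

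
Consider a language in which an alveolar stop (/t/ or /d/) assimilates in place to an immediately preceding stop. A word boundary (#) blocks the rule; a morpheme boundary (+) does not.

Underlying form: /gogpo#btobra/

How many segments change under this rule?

/t/ after /b/ (labial) → [p]
1 segment changes.

1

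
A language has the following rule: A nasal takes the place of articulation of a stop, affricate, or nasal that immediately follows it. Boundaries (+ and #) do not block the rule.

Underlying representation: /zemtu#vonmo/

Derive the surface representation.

[zentu#vommo]

/m/ before /t/ (alveolar) → [n]
/n/ before /m/ (labial) → [m]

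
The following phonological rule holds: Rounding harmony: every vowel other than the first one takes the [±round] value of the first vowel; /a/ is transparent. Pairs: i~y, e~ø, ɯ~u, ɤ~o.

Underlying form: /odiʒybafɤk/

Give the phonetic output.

/i/ harmonizes with /o/ ([+round]) → [y]
/ɤ/ harmonizes with /o/ ([+round]) → [o]

[odyʒybafok]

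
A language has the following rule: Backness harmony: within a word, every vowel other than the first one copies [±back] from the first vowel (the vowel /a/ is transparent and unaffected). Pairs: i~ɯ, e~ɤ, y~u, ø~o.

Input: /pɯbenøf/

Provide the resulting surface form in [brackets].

[pɯbɤnof]

/e/ harmonizes with /ɯ/ ([+back]) → [ɤ]
/ø/ harmonizes with /ɯ/ ([+back]) → [o]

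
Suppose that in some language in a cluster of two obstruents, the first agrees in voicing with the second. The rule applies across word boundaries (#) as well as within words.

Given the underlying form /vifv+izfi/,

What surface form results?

[vivv+isfi]

/f/ before /v/ (voiced) → [v]
/z/ before /f/ (voiceless) → [s]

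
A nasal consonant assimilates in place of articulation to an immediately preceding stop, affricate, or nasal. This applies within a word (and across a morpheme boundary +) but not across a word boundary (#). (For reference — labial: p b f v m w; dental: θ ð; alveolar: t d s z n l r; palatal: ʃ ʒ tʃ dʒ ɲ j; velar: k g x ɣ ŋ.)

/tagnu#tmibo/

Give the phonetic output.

[tagŋu#tnibo]

/n/ after /g/ (velar) → [ŋ]
/m/ after /t/ (alveolar) → [n]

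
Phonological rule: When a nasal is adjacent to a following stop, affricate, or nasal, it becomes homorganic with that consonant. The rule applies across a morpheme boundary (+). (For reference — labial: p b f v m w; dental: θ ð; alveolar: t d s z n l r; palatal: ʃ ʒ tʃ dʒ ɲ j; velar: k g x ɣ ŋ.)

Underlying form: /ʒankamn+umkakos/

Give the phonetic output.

/n/ before /k/ (velar) → [ŋ]
/m/ before /n/ (alveolar) → [n]
/m/ before /k/ (velar) → [ŋ]

[ʒaŋkann+uŋkakos]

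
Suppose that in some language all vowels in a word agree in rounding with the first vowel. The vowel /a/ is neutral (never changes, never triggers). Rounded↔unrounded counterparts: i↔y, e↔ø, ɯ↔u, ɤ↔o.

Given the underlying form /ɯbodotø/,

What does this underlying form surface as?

/o/ harmonizes with /ɯ/ ([-round]) → [ɤ]
/o/ harmonizes with /ɯ/ ([-round]) → [ɤ]
/ø/ harmonizes with /ɯ/ ([-round]) → [e]

[ɯbɤdɤte]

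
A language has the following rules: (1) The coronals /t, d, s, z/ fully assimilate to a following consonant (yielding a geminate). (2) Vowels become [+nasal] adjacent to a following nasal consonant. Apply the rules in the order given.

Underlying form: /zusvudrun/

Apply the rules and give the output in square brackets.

Rule 1: /s/ before /v/ → [v] (total assimilation)
Rule 1: /d/ before /r/ → [r] (total assimilation)
After rule 1: zuvvurrun
Rule 2: /u/ before nasal /n/ → [ũ]

[zuvvurrũn]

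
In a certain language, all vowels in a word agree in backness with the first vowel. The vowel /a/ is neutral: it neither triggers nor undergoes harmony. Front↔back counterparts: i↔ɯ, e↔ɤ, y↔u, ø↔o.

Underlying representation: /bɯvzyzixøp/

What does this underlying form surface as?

/y/ harmonizes with /ɯ/ ([+back]) → [u]
/i/ harmonizes with /ɯ/ ([+back]) → [ɯ]
/ø/ harmonizes with /ɯ/ ([+back]) → [o]

[bɯvzuzɯxop]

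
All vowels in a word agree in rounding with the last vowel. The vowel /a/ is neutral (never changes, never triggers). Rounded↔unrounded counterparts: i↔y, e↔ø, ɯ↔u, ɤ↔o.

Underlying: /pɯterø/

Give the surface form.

/ɯ/ harmonizes with /ø/ ([+round]) → [u]
/e/ harmonizes with /ø/ ([+round]) → [ø]

[putørø]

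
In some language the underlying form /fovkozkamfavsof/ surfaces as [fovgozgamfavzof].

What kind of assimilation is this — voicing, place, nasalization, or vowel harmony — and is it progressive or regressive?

voicing assimilation, progressive

/k/→[g] /k/→[g] /s/→[z].
Each target copies a feature from the preceding segment, so the direction is progressive.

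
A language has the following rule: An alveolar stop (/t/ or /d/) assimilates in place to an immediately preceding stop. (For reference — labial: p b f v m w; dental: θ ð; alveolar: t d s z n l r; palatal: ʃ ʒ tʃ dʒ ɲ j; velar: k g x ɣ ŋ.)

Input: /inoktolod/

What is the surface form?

/t/ after /k/ (velar) → [k]

[inokkolod]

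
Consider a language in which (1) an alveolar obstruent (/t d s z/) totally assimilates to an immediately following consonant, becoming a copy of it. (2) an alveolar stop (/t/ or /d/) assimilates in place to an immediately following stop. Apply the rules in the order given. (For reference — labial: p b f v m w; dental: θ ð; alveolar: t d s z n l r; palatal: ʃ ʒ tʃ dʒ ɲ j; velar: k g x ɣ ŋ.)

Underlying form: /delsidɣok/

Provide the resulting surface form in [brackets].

Rule 1: /d/ before /ɣ/ → [ɣ] (total assimilation)
After rule 1: delsiɣɣok
Rule 2: no segment meets the rule's conditions; no change.

[delsiɣɣok]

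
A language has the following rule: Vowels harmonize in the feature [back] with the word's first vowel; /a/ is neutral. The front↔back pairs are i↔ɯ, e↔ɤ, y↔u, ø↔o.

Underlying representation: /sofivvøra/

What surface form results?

/i/ harmonizes with /o/ ([+back]) → [ɯ]
/ø/ harmonizes with /o/ ([+back]) → [o]

[sofɯvvora]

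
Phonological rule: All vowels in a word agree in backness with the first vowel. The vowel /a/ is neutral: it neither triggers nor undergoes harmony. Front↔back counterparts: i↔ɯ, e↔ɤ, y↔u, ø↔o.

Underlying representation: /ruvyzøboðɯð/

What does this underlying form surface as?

[ruvuzoboðɯð]

/y/ harmonizes with /u/ ([+back]) → [u]
/ø/ harmonizes with /u/ ([+back]) → [o]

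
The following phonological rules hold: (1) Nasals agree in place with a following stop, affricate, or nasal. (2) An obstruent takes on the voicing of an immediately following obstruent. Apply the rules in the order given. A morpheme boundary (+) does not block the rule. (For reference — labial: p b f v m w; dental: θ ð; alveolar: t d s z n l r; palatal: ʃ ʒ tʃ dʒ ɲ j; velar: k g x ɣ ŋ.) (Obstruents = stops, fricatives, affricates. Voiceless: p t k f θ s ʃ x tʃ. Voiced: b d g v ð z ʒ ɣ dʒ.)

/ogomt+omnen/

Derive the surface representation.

[ogont+onnen]

Rule 1: /m/ before /t/ (alveolar) → [n]
Rule 1: /m/ before /n/ (alveolar) → [n]
After rule 1: ogont+onnen
Rule 2: no segment meets the rule's conditions; no change.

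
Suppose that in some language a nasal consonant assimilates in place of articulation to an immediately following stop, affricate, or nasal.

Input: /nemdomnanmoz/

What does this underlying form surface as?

/m/ before /d/ (alveolar) → [n]
/m/ before /n/ (alveolar) → [n]
/n/ before /m/ (labial) → [m]

[nendonnammoz]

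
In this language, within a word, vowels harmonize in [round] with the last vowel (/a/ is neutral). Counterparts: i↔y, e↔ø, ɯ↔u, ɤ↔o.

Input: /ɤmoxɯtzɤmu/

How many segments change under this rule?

/ɤ/ harmonizes with /u/ ([+round]) → [o]
/ɯ/ harmonizes with /u/ ([+round]) → [u]
/ɤ/ harmonizes with /u/ ([+round]) → [o]
3 segments change.

3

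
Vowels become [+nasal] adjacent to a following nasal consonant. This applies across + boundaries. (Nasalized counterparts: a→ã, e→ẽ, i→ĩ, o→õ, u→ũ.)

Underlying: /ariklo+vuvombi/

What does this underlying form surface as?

/o/ before nasal /m/ → [õ]

[ariklo+vuvõmbi]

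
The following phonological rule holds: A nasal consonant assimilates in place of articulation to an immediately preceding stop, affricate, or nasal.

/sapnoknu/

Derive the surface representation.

/n/ after /p/ (labial) → [m]
/n/ after /k/ (velar) → [ŋ]

[sapmokŋu]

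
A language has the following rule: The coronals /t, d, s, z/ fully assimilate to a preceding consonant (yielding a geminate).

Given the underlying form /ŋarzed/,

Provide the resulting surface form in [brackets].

/z/ after /r/ → [r] (total assimilation)

[ŋarred]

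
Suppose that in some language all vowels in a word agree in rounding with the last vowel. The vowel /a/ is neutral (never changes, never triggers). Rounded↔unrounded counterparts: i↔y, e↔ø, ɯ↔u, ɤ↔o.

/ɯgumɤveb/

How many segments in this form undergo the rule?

/u/ harmonizes with /e/ ([-round]) → [ɯ]
1 segment changes.

1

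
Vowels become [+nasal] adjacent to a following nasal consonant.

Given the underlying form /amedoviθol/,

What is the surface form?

/a/ before nasal /m/ → [ã]

[ãmedoviθol]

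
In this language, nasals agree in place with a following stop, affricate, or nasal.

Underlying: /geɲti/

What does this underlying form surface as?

[genti]

/ɲ/ before /t/ (alveolar) → [n]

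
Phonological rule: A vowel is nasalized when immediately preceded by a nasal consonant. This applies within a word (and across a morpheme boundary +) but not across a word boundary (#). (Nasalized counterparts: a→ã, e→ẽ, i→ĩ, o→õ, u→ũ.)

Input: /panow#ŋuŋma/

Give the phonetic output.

/o/ after nasal /n/ → [õ]
/u/ after nasal /ŋ/ → [ũ]
/a/ after nasal /m/ → [ã]

[panõw#ŋũŋmã]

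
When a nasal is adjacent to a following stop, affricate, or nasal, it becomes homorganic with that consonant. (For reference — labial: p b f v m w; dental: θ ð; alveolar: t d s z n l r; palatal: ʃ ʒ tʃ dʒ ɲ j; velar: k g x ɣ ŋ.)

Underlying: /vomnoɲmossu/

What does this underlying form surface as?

/m/ before /n/ (alveolar) → [n]
/ɲ/ before /m/ (labial) → [m]

[vonnommossu]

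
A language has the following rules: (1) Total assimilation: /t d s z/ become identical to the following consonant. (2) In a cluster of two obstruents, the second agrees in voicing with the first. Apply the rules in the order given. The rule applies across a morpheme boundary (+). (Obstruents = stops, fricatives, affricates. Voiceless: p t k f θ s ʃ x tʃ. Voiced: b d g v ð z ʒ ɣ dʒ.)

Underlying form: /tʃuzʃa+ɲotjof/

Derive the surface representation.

Rule 1: /z/ before /ʃ/ → [ʃ] (total assimilation)
Rule 1: /t/ before /j/ → [j] (total assimilation)
After rule 1: tʃuʃʃa+ɲojjof
Rule 2: no segment meets the rule's conditions; no change.

[tʃuʃʃa+ɲojjof]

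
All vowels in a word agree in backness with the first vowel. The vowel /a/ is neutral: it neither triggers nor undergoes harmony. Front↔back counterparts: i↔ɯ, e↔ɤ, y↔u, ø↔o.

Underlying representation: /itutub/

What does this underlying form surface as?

/u/ harmonizes with /i/ ([-back]) → [y]
/u/ harmonizes with /i/ ([-back]) → [y]

[itytyb]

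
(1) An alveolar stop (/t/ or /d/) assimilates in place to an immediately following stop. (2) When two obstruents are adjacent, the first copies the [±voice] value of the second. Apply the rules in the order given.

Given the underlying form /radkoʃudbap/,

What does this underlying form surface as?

Rule 1: /d/ before /k/ (velar) → [g]
Rule 1: /d/ before /b/ (labial) → [b]
After rule 1: ragkoʃubbap
Rule 2: /g/ before /k/ (voiceless) → [k]

[rakkoʃubbap]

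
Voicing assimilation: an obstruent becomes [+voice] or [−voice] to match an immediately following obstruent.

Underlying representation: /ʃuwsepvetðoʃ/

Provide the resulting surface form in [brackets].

/p/ before /v/ (voiced) → [b]
/t/ before /ð/ (voiced) → [d]

[ʃuwsebvedðoʃ]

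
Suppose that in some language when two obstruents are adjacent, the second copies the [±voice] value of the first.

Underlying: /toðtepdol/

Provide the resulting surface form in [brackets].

[toðdeptol]

/t/ after /ð/ (voiced) → [d]
/d/ after /p/ (voiceless) → [t]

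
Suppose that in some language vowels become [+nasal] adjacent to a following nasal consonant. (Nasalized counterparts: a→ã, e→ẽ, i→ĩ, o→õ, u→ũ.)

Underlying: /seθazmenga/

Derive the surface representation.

[seθazmẽnga]

/e/ before nasal /n/ → [ẽ]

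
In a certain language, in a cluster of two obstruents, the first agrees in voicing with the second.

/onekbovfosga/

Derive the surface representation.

/k/ before /b/ (voiced) → [g]
/v/ before /f/ (voiceless) → [f]
/s/ before /g/ (voiced) → [z]

[onegboffozga]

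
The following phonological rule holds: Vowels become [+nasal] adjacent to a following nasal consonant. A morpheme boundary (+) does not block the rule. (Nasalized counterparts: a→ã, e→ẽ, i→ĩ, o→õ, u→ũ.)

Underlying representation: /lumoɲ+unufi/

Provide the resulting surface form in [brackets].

/u/ before nasal /m/ → [ũ]
/o/ before nasal /ɲ/ → [õ]
/u/ before nasal /n/ → [ũ]

[lũmõɲ+ũnufi]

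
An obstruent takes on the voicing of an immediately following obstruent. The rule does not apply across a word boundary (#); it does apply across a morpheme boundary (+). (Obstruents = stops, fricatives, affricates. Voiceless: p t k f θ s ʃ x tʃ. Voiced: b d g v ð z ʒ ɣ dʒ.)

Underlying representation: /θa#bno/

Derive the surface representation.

[θa#bno]

no segment meets the rule's conditions; no change.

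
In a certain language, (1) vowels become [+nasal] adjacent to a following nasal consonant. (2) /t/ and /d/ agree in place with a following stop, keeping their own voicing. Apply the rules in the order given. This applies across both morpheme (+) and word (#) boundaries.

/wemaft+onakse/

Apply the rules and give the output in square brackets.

[wẽmaft+õnakse]

Rule 1: /e/ before nasal /m/ → [ẽ]
Rule 1: /o/ before nasal /n/ → [õ]
After rule 1: wẽmaft+õnakse
Rule 2: no segment meets the rule's conditions; no change.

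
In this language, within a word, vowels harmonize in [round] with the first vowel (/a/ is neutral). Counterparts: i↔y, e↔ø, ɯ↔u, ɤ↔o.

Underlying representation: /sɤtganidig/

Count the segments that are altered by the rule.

0

No segment meets the rule's conditions.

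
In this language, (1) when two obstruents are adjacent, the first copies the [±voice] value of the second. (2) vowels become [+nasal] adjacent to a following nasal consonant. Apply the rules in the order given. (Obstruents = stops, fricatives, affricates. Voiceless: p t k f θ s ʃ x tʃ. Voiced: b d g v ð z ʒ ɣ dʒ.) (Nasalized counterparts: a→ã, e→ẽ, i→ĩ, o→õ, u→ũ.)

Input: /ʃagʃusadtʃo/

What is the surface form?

[ʃakʃusattʃo]

Rule 1: /g/ before /ʃ/ (voiceless) → [k]
Rule 1: /d/ before /tʃ/ (voiceless) → [t]
After rule 1: ʃakʃusattʃo
Rule 2: no segment meets the rule's conditions; no change.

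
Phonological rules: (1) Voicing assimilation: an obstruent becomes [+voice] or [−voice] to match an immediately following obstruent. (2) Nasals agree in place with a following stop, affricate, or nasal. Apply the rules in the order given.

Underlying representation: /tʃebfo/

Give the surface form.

[tʃepfo]

Rule 1: /b/ before /f/ (voiceless) → [p]
After rule 1: tʃepfo
Rule 2: no segment meets the rule's conditions; no change.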